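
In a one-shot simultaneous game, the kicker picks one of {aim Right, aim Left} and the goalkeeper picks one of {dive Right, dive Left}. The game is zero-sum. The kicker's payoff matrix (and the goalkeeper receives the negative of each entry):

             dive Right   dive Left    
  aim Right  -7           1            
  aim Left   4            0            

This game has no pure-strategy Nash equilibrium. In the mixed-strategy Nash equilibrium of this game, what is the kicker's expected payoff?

1/3

The kicker's indifference between aim Right and aim Left determines the goalkeeper's mixing probability q:
  the kicker's expected payoff from aim Right: q·(-7) + (1−q)·1 = -8q + 1
  the kicker's expected payoff from aim Left: q·4 + (1−q)·0 = 4q
  -8q + 1 = 4q  ⇒  -12q = -1  ⇒  q = 1/12.
At equilibrium the kicker is indifferent across rows, so the kicker's payoff equals the payoff from aim Right: (1/12)·(-7) + (11/12)·1 = 1/3.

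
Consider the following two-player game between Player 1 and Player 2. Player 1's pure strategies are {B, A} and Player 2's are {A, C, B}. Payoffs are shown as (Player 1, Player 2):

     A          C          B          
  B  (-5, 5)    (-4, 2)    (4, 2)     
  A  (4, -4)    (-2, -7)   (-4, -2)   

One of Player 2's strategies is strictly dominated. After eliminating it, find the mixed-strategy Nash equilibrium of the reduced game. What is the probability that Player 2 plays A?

Player 2's strategy C is strictly dominated by A: 5 > 2 and -4 > -7. Eliminate C.
For Player 1 to be willing to mix, Player 1 must be indifferent between B and A, which pins down Player 2's mix.
  Player 1's payoff from B: q·(-5) + (1−q)·4 = -9q + 4
  Player 1's payoff from A: q·4 + (1−q)·(-4) = 8q - 4
  -9q + 4 = 8q - 4  ⇒  -17q = -8  ⇒  q = 8/17.

q = 8/17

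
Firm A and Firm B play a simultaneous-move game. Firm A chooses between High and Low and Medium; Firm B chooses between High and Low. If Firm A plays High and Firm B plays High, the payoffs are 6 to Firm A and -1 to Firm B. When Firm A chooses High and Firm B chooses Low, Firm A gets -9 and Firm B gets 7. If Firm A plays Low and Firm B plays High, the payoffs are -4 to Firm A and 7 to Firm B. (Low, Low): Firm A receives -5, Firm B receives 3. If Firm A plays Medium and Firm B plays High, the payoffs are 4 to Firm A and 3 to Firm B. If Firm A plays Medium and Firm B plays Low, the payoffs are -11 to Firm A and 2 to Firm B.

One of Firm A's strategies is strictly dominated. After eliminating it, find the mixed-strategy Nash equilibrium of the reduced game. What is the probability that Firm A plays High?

Firm A's strategy Medium is strictly dominated by High: 6 > 4 and -9 > -11. Eliminate Medium.
Firm A's mix must leave Firm B indifferent between High and Low.
  Firm B's payoff from High: p·(-1) + (1−p)·7 = -8p + 7
  Firm B's payoff from Low: p·7 + (1−p)·3 = 4p + 3
  -8p + 7 = 4p + 3  ⇒  -12p = -4  ⇒  p = 1/3.

p = 1/3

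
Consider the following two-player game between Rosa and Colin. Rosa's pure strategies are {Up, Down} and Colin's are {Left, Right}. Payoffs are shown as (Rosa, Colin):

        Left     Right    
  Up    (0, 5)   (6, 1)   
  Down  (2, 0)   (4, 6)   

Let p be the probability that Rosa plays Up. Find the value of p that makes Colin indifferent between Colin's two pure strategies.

p = 3/5

For Colin to be willing to mix, Colin must be indifferent between Left and Right, which pins down Rosa's mix.
  Colin's expected payoff from Left: p·5 + (1−p)·0 = 5p
  Colin's expected payoff from Right: p·1 + (1−p)·6 = -5p + 6
  5p = -5p + 6  ⇒  10p = 6  ⇒  p = 3/5.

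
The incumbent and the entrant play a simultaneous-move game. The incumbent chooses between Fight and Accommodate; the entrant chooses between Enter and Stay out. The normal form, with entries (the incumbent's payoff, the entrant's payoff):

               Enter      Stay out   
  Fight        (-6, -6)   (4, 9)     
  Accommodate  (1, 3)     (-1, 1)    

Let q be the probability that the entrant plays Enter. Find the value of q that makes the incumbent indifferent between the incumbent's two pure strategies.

For the incumbent to be willing to mix, the incumbent must be indifferent between Fight and Accommodate, which pins down the entrant's mix.
  the incumbent's payoff from Fight: q·(-6) + (1−q)·4 = -10q + 4
  the incumbent's payoff from Accommodate: q·1 + (1−q)·(-1) = 2q - 1
  -10q + 4 = 2q - 1  ⇒  -12q = -5  ⇒  q = 5/12.

q = 5/12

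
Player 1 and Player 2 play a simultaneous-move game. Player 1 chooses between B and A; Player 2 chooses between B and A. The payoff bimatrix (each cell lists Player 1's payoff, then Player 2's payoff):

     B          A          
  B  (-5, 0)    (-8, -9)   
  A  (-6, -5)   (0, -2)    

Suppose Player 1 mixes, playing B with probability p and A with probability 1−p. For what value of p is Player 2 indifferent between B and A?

p = 1/4

Player 1's mix must leave Player 2 indifferent between B and A.
  Player 2's payoff to B: p·0 + (1−p)·(-5) = 5p - 5
  Player 2's payoff to A: p·(-9) + (1−p)·(-2) = -7p - 2
  5p - 5 = -7p - 2  ⇒  12p = 3  ⇒  p = 1/4.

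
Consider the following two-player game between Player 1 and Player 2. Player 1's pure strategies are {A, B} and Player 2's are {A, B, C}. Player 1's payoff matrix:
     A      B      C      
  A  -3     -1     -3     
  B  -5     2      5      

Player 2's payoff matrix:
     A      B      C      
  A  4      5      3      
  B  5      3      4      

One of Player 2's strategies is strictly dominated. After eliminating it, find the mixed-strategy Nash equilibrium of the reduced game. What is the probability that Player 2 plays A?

Player 2's strategy C is strictly dominated by A: 4 > 3 and 5 > 4. Eliminate C.
For Player 1 to be willing to mix, Player 1 must be indifferent between A and B, which pins down Player 2's mix.
  Player 1's payoff from A: q·(-3) + (1−q)·(-1) = -2q - 1
  Player 1's payoff from B: q·(-5) + (1−q)·2 = -7q + 2
  -2q - 1 = -7q + 2  ⇒  5q = 3  ⇒  q = 3/5.

q = 3/5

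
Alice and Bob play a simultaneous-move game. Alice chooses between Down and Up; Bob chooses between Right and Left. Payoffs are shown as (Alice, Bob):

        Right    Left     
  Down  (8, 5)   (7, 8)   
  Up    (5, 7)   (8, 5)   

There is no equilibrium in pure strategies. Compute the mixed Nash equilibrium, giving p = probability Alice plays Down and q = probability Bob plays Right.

p = 2/5, q = 1/4

In a mixed equilibrium Bob is indifferent between Right and Left; this condition fixes p.
  Bob's expected payoff from Right: p·5 + (1−p)·7 = -2p + 7
  Bob's expected payoff from Left: p·8 + (1−p)·5 = 3p + 5
  -2p + 7 = 3p + 5  ⇒  -5p = -2  ⇒  p = 2/5.
In a mixed equilibrium Alice is indifferent between Down and Up; this condition fixes q.
  Alice's expected payoff from Down: q·8 + (1−q)·7 = q + 7
  Alice's expected payoff from Up: q·5 + (1−q)·8 = -3q + 8
  q + 7 = -3q + 8  ⇒  4q = 1  ⇒  q = 1/4.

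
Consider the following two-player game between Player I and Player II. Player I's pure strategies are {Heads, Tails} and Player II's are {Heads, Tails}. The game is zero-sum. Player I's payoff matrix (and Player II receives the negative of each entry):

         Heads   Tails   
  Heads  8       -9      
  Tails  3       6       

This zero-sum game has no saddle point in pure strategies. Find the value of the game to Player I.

v = 15/4

For Player I to be willing to mix, Player I must be indifferent between Heads and Tails, which pins down Player II's mix.
  Player I's payoff from Heads: q·8 + (1−q)·(-9) = 17q - 9
  Player I's payoff from Tails: q·3 + (1−q)·6 = -3q + 6
  17q - 9 = -3q + 6  ⇒  20q = 15  ⇒  q = 3/4.
The value is Player I's expected payoff against this mix (using Heads): (3/4)·8 + (1/4)·(-9) = 15/4.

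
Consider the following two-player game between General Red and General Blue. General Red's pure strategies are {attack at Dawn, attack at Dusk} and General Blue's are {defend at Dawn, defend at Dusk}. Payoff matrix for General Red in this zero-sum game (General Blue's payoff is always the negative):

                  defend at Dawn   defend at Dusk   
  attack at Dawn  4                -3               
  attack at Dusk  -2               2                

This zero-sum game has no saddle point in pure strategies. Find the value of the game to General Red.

General Red's indifference between attack at Dawn and attack at Dusk determines General Blue's mixing probability q:
  General Red's payoff to attack at Dawn: q·4 + (1−q)·(-3) = 7q - 3
  General Red's payoff to attack at Dusk: q·(-2) + (1−q)·2 = -4q + 2
  7q - 3 = -4q + 2  ⇒  11q = 5  ⇒  q = 5/11.
The value is General Red's expected payoff against this mix (using attack at Dawn): (5/11)·4 + (6/11)·(-3) = 2/11.

v = 2/11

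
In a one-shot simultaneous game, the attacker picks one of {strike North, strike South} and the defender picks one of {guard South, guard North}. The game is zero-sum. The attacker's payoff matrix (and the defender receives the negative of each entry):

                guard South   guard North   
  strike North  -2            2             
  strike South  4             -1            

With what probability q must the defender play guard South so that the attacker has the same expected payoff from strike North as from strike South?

q = 1/3

The attacker's indifference between strike North and strike South determines the defender's mixing probability q:
  the attacker's expected payoff from strike North: q·(-2) + (1−q)·2 = -4q + 2
  the attacker's expected payoff from strike South: q·4 + (1−q)·(-1) = 5q - 1
  -4q + 2 = 5q - 1  ⇒  -9q = -3  ⇒  q = 1/3.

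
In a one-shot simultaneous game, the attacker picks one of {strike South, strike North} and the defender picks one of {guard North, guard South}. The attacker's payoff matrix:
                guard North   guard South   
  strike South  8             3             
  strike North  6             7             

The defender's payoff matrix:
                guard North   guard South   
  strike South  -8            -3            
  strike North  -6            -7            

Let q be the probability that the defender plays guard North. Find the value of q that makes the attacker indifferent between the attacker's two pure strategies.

q = 2/3

Set the attacker's expected payoff from strike South equal to that from strike North:
  the attacker's expected payoff from strike South: q·8 + (1−q)·3 = 5q + 3
  the attacker's expected payoff from strike North: q·6 + (1−q)·7 = -q + 7
  5q + 3 = -q + 7  ⇒  6q = 4  ⇒  q = 2/3.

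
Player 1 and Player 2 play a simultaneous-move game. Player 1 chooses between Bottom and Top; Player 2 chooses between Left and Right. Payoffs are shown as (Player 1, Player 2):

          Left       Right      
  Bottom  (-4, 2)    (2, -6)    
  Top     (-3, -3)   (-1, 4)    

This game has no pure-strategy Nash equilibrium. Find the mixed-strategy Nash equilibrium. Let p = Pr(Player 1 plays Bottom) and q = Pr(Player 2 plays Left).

p = 7/15, q = 3/4

Player 2's indifference between Left and Right determines Player 1's mixing probability p:
  Player 2's payoff from Left: p·2 + (1−p)·(-3) = 5p - 3
  Player 2's payoff from Right: p·(-6) + (1−p)·4 = -10p + 4
  5p - 3 = -10p + 4  ⇒  15p = 7  ⇒  p = 7/15.
Set Player 1's expected payoff from Bottom equal to that from Top:
  Player 1's expected payoff from Bottom: q·(-4) + (1−q)·2 = -6q + 2
  Player 1's expected payoff from Top: q·(-3) + (1−q)·(-1) = -2q - 1
  -6q + 2 = -2q - 1  ⇒  -4q = -3  ⇒  q = 3/4.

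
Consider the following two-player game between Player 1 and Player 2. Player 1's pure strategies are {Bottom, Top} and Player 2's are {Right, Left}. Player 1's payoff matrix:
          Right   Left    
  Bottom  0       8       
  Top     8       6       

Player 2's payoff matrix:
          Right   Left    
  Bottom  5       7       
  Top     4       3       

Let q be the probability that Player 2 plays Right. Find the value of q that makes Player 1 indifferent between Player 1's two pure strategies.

For Player 1 to be willing to mix, Player 1 must be indifferent between Bottom and Top, which pins down Player 2's mix.
  Player 1's expected payoff from Bottom: q·0 + (1−q)·8 = -8q + 8
  Player 1's expected payoff from Top: q·8 + (1−q)·6 = 2q + 6
  -8q + 8 = 2q + 6  ⇒  -10q = -2  ⇒  q = 1/5.

q = 1/5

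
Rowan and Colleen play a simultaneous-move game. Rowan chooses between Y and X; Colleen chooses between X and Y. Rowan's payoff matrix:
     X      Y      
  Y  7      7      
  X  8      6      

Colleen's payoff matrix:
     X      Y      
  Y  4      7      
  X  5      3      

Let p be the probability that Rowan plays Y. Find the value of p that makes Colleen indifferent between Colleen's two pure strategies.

p = 2/5

Rowan's mix must leave Colleen indifferent between X and Y.
  Colleen's expected payoff from X: p·4 + (1−p)·5 = -p + 5
  Colleen's expected payoff from Y: p·7 + (1−p)·3 = 4p + 3
  -p + 5 = 4p + 3  ⇒  -5p = -2  ⇒  p = 2/5.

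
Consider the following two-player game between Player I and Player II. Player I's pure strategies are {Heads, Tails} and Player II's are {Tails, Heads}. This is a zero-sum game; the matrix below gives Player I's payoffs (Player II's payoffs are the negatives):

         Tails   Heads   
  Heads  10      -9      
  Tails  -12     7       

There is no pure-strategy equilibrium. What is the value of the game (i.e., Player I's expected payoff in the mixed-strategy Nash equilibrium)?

Set Player I's expected payoff from Heads equal to that from Tails:
  Player I's expected payoff from Heads: q·10 + (1−q)·(-9) = 19q - 9
  Player I's expected payoff from Tails: q·(-12) + (1−q)·7 = -19q + 7
  19q - 9 = -19q + 7  ⇒  38q = 16  ⇒  q = 8/19.
The value is Player I's expected payoff against this mix (using Heads): (8/19)·10 + (11/19)·(-9) = -1.

v = -1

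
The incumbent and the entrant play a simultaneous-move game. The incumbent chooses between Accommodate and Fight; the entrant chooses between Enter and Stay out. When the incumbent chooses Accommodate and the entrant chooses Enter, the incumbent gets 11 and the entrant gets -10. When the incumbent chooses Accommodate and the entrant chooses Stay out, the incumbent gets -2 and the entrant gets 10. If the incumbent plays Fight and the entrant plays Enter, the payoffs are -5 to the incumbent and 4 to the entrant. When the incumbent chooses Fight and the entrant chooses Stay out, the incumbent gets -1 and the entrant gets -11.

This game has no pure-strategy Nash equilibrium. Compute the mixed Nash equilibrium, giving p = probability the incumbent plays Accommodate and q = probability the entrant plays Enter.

p = 3/7, q = 1/17

The entrant's indifference between Enter and Stay out determines the incumbent's mixing probability p:
  the entrant's expected payoff from Enter: p·(-10) + (1−p)·4 = -14p + 4
  the entrant's expected payoff from Stay out: p·10 + (1−p)·(-11) = 21p - 11
  -14p + 4 = 21p - 11  ⇒  -35p = -15  ⇒  p = 3/7.
The entrant's mix must leave the incumbent indifferent between Accommodate and Fight.
  the incumbent's payoff from Accommodate: q·11 + (1−q)·(-2) = 13q - 2
  the incumbent's payoff from Fight: q·(-5) + (1−q)·(-1) = -4q - 1
  13q - 2 = -4q - 1  ⇒  17q = 1  ⇒  q = 1/17.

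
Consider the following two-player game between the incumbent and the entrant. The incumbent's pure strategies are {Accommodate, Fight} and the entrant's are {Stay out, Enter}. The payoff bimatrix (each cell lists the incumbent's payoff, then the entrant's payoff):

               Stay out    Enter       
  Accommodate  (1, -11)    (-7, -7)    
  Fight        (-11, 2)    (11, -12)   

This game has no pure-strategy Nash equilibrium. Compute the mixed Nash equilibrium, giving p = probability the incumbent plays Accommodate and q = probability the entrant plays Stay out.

The incumbent's mix must leave the entrant indifferent between Stay out and Enter.
  the entrant's payoff to Stay out: p·(-11) + (1−p)·2 = -13p + 2
  the entrant's payoff to Enter: p·(-7) + (1−p)·(-12) = 5p - 12
  -13p + 2 = 5p - 12  ⇒  -18p = -14  ⇒  p = 7/9.
Set the incumbent's expected payoff from Accommodate equal to that from Fight:
  the incumbent's payoff to Accommodate: q·1 + (1−q)·(-7) = 8q - 7
  the incumbent's payoff to Fight: q·(-11) + (1−q)·11 = -22q + 11
  8q - 7 = -22q + 11  ⇒  30q = 18  ⇒  q = 3/5.

p = 7/9, q = 3/5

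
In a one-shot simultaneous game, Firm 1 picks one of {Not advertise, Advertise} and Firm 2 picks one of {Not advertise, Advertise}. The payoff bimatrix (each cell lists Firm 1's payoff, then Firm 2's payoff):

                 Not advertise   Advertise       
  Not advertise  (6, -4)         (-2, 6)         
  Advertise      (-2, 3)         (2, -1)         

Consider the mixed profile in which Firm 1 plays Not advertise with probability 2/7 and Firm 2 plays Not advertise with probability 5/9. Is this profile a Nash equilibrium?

No

Given Firm 2's mix q = 5/9, Firm 1's payoff from Not advertise is 22/9 but from Advertise is -2/9. Firm 1 strictly prefers Not advertise, so Firm 1 would not mix.
So the proposed profile is not a Nash equilibrium.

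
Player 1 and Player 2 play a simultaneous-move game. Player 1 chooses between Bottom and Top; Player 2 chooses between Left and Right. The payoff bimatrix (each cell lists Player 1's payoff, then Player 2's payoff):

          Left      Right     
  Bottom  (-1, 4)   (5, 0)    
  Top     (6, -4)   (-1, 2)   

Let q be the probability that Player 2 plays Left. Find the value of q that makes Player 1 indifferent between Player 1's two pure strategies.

Set Player 1's expected payoff from Bottom equal to that from Top:
  Player 1's payoff to Bottom: q·(-1) + (1−q)·5 = -6q + 5
  Player 1's payoff to Top: q·6 + (1−q)·(-1) = 7q - 1
  -6q + 5 = 7q - 1  ⇒  -13q = -6  ⇒  q = 6/13.

q = 6/13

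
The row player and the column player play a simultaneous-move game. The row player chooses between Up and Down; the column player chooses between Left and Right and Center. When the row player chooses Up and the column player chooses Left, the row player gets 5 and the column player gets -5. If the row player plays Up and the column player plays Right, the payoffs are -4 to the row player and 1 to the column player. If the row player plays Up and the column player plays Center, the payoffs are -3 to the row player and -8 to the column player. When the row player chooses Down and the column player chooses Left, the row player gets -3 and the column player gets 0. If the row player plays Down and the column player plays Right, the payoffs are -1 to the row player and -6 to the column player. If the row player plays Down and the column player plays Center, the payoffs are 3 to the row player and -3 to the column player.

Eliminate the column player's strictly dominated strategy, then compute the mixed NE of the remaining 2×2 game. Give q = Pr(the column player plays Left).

The column player's strategy Center is strictly dominated by Left: -5 > -8 and 0 > -3. Eliminate Center.
The column player's mix must leave the row player indifferent between Up and Down.
  the row player's payoff to Up: q·5 + (1−q)·(-4) = 9q - 4
  the row player's payoff to Down: q·(-3) + (1−q)·(-1) = -2q - 1
  9q - 4 = -2q - 1  ⇒  11q = 3  ⇒  q = 3/11.

q = 3/11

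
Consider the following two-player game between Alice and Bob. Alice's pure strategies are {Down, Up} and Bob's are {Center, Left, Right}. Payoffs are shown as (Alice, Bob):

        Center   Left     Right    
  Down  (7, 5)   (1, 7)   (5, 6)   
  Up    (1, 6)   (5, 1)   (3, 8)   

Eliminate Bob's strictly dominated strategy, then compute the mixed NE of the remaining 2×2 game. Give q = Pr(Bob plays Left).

Bob's strategy Center is strictly dominated by Right: 6 > 5 and 8 > 6. Eliminate Center.
Alice's indifference between Down and Up determines Bob's mixing probability q:
  Alice's payoff to Down: q·1 + (1−q)·5 = -4q + 5
  Alice's payoff to Up: q·5 + (1−q)·3 = 2q + 3
  -4q + 5 = 2q + 3  ⇒  -6q = -2  ⇒  q = 1/3.

q = 1/3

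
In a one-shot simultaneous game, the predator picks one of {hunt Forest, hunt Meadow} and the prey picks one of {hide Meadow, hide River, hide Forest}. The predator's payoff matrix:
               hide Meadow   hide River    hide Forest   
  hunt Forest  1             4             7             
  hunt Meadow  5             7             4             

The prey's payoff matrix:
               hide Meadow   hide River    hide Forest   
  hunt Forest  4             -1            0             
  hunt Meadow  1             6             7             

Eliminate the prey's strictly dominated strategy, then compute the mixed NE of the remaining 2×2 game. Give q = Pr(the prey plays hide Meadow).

q = 3/7

The prey's strategy hide River is strictly dominated by hide Forest: 0 > -1 and 7 > 6. Eliminate hide River.
In a mixed equilibrium the predator is indifferent between hunt Forest and hunt Meadow; this condition fixes q.
  the predator's payoff from hunt Forest: q·1 + (1−q)·7 = -6q + 7
  the predator's payoff from hunt Meadow: q·5 + (1−q)·4 = q + 4
  -6q + 7 = q + 4  ⇒  -7q = -3  ⇒  q = 3/7.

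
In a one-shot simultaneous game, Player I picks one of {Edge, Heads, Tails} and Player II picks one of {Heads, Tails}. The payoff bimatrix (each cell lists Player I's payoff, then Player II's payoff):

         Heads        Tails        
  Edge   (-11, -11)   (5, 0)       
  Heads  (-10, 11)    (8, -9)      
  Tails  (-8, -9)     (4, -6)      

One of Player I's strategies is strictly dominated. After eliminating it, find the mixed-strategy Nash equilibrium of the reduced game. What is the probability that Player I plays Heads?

p = 3/23

Player I's strategy Edge is strictly dominated by Heads: -10 > -11 and 8 > 5. Eliminate Edge.
Player II's indifference between Heads and Tails determines Player I's mixing probability p:
  Player II's payoff from Heads: p·11 + (1−p)·(-9) = 20p - 9
  Player II's payoff from Tails: p·(-9) + (1−p)·(-6) = -3p - 6
  20p - 9 = -3p - 6  ⇒  23p = 3  ⇒  p = 3/23.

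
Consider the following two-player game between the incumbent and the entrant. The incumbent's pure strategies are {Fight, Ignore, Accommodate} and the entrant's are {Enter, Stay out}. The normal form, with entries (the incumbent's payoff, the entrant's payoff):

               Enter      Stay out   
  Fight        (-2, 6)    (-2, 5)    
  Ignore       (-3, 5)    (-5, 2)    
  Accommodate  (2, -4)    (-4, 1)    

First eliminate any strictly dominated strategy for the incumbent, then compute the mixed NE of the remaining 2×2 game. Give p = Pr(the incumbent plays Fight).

p = 5/6

The incumbent's strategy Ignore is strictly dominated by Fight: -2 > -3 and -2 > -5. Eliminate Ignore.
Set the entrant's expected payoff from Enter equal to that from Stay out:
  the entrant's payoff from Enter: p·6 + (1−p)·(-4) = 10p - 4
  the entrant's payoff from Stay out: p·5 + (1−p)·1 = 4p + 1
  10p - 4 = 4p + 1  ⇒  6p = 5  ⇒  p = 5/6.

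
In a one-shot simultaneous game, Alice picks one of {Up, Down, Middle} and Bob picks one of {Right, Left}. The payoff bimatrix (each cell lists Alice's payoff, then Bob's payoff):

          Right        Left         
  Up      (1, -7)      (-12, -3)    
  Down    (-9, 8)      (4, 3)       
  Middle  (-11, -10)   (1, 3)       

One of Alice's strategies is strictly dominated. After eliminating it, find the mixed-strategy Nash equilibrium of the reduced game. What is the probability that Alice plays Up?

p = 5/9

Alice's strategy Middle is strictly dominated by Down: -9 > -11 and 4 > 1. Eliminate Middle.
For Bob to be willing to mix, Bob must be indifferent between Right and Left, which pins down Alice's mix.
  Bob's payoff to Right: p·(-7) + (1−p)·8 = -15p + 8
  Bob's payoff to Left: p·(-3) + (1−p)·3 = -6p + 3
  -15p + 8 = -6p + 3  ⇒  -9p = -5  ⇒  p = 5/9.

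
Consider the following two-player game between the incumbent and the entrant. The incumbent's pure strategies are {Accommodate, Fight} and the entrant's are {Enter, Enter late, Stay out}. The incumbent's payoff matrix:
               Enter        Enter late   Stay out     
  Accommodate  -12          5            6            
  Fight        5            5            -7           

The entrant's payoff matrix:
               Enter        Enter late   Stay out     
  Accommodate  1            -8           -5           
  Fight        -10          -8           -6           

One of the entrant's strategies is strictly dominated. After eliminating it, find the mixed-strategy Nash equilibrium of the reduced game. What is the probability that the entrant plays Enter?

The entrant's strategy Enter late is strictly dominated by Stay out: -5 > -8 and -6 > -8. Eliminate Enter late.
The incumbent's indifference between Accommodate and Fight determines the entrant's mixing probability q:
  the incumbent's expected payoff from Accommodate: q·(-12) + (1−q)·6 = -18q + 6
  the incumbent's expected payoff from Fight: q·5 + (1−q)·(-7) = 12q - 7
  -18q + 6 = 12q - 7  ⇒  -30q = -13  ⇒  q = 13/30.

q = 13/30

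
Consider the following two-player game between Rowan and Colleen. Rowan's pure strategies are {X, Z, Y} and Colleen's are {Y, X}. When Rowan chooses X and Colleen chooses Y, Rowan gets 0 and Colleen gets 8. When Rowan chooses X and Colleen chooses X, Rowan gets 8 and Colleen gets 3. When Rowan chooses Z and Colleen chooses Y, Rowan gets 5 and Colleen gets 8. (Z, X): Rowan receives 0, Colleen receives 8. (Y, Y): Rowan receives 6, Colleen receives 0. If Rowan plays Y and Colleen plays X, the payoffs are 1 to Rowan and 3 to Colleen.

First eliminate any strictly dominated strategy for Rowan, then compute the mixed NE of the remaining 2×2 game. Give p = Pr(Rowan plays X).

p = 3/8

Rowan's strategy Z is strictly dominated by Y: 6 > 5 and 1 > 0. Eliminate Z.
Rowan's mix must leave Colleen indifferent between Y and X.
  Colleen's expected payoff from Y: p·8 + (1−p)·0 = 8p
  Colleen's expected payoff from X: p·3 + (1−p)·3 = 3
  8p = 3  ⇒  8p = 3  ⇒  p = 3/8.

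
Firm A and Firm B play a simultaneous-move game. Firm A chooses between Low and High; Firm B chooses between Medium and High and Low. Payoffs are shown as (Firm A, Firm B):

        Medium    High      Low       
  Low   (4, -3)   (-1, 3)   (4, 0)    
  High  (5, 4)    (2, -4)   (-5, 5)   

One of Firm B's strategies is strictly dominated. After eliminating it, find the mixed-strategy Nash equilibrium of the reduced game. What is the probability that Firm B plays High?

q = 3/4

Firm B's strategy Medium is strictly dominated by Low: 0 > -3 and 5 > 4. Eliminate Medium.
For Firm A to be willing to mix, Firm A must be indifferent between Low and High, which pins down Firm B's mix.
  Firm A's payoff to Low: q·(-1) + (1−q)·4 = -5q + 4
  Firm A's payoff to High: q·2 + (1−q)·(-5) = 7q - 5
  -5q + 4 = 7q - 5  ⇒  -12q = -9  ⇒  q = 3/4.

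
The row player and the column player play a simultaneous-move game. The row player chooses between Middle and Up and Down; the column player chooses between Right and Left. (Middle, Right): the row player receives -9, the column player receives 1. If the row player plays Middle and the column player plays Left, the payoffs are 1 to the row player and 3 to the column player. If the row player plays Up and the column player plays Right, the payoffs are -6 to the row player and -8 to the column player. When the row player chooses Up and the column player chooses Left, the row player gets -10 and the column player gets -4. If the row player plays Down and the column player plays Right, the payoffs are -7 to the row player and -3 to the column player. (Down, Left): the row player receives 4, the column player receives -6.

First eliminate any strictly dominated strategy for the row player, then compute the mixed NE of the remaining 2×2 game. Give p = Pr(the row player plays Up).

p = 3/7

The row player's strategy Middle is strictly dominated by Down: -7 > -9 and 4 > 1. Eliminate Middle.
The column player's indifference between Right and Left determines the row player's mixing probability p:
  the column player's expected payoff from Right: p·(-8) + (1−p)·(-3) = -5p - 3
  the column player's expected payoff from Left: p·(-4) + (1−p)·(-6) = 2p - 6
  -5p - 3 = 2p - 6  ⇒  -7p = -3  ⇒  p = 3/7.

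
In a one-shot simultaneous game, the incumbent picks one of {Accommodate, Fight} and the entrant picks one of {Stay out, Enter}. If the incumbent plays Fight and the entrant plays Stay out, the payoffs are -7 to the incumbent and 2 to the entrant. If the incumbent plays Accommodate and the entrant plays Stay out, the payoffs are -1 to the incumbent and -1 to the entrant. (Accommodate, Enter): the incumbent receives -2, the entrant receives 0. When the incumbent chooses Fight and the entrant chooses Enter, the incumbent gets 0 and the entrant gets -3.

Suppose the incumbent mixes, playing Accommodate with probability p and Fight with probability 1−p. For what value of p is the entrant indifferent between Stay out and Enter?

p = 5/6

In a mixed equilibrium the entrant is indifferent between Stay out and Enter; this condition fixes p.
  the entrant's expected payoff from Stay out: p·(-1) + (1−p)·2 = -3p + 2
  the entrant's expected payoff from Enter: p·0 + (1−p)·(-3) = 3p - 3
  -3p + 2 = 3p - 3  ⇒  -6p = -5  ⇒  p = 5/6.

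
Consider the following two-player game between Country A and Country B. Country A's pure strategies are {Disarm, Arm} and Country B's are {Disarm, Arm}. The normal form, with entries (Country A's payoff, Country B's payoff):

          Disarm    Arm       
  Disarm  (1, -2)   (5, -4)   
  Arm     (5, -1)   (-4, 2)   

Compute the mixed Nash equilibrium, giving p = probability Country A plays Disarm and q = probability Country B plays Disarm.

p = 3/5, q = 9/13

For Country B to be willing to mix, Country B must be indifferent between Disarm and Arm, which pins down Country A's mix.
  Country B's payoff to Disarm: p·(-2) + (1−p)·(-1) = -p - 1
  Country B's payoff to Arm: p·(-4) + (1−p)·2 = -6p + 2
  -p - 1 = -6p + 2  ⇒  5p = 3  ⇒  p = 3/5.
Set Country A's expected payoff from Disarm equal to that from Arm:
  Country A's expected payoff from Disarm: q·1 + (1−q)·5 = -4q + 5
  Country A's expected payoff from Arm: q·5 + (1−q)·(-4) = 9q - 4
  -4q + 5 = 9q - 4  ⇒  -13q = -9  ⇒  q = 9/13.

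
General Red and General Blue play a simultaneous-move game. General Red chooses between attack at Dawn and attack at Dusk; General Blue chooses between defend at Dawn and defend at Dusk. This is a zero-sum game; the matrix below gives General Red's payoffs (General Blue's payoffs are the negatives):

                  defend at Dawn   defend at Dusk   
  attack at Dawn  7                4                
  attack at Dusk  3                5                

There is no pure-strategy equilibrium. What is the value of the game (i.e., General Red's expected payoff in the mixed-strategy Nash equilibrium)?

General Blue's mix must leave General Red indifferent between attack at Dawn and attack at Dusk.
  General Red's expected payoff from attack at Dawn: q·7 + (1−q)·4 = 3q + 4
  General Red's expected payoff from attack at Dusk: q·3 + (1−q)·5 = -2q + 5
  3q + 4 = -2q + 5  ⇒  5q = 1  ⇒  q = 1/5.
The value is General Red's expected payoff against this mix (using attack at Dawn): (1/5)·7 + (4/5)·4 = 23/5.

v = 23/5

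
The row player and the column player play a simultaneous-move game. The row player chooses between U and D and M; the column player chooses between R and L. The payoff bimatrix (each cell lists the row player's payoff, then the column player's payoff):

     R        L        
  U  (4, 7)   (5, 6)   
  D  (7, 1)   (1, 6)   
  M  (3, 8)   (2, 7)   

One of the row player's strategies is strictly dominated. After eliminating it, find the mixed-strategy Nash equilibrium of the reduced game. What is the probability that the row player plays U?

p = 5/6

The row player's strategy M is strictly dominated by U: 4 > 3 and 5 > 2. Eliminate M.
In a mixed equilibrium the column player is indifferent between R and L; this condition fixes p.
  the column player's payoff to R: p·7 + (1−p)·1 = 6p + 1
  the column player's payoff to L: p·6 + (1−p)·6 = 6
  6p + 1 = 6  ⇒  6p = 5  ⇒  p = 5/6.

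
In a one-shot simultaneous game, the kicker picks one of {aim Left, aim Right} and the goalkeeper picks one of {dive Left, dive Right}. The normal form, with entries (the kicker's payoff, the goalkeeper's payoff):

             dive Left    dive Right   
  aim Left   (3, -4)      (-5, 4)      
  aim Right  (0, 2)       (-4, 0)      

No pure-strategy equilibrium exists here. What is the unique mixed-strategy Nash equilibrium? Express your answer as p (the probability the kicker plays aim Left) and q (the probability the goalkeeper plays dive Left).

For the goalkeeper to be willing to mix, the goalkeeper must be indifferent between dive Left and dive Right, which pins down the kicker's mix.
  the goalkeeper's payoff from dive Left: p·(-4) + (1−p)·2 = -6p + 2
  the goalkeeper's payoff from dive Right: p·4 + (1−p)·0 = 4p
  -6p + 2 = 4p  ⇒  -10p = -2  ⇒  p = 1/5.
The kicker's indifference between aim Left and aim Right determines the goalkeeper's mixing probability q:
  the kicker's payoff to aim Left: q·3 + (1−q)·(-5) = 8q - 5
  the kicker's payoff to aim Right: q·0 + (1−q)·(-4) = 4q - 4
  8q - 5 = 4q - 4  ⇒  4q = 1  ⇒  q = 1/4.

p = 1/5, q = 1/4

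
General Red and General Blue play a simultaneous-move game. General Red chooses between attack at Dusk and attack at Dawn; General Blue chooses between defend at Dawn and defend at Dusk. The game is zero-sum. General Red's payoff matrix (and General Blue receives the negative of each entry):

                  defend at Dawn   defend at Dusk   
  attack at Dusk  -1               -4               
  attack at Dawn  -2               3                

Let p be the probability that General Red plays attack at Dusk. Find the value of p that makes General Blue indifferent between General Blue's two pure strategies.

p = 5/8

General Blue's indifference between defend at Dawn and defend at Dusk determines General Red's mixing probability p:
  General Blue's expected payoff from defend at Dawn: p·1 + (1−p)·2 = -p + 2
  General Blue's expected payoff from defend at Dusk: p·4 + (1−p)·(-3) = 7p - 3
  -p + 2 = 7p - 3  ⇒  -8p = -5  ⇒  p = 5/8.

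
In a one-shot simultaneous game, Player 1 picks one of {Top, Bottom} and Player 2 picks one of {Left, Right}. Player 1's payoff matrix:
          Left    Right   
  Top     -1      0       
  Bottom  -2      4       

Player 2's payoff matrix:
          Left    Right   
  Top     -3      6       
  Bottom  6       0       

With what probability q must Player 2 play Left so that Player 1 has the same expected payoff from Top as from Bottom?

In a mixed equilibrium Player 1 is indifferent between Top and Bottom; this condition fixes q.
  Player 1's payoff to Top: q·(-1) + (1−q)·0 = -q
  Player 1's payoff to Bottom: q·(-2) + (1−q)·4 = -6q + 4
  -q = -6q + 4  ⇒  5q = 4  ⇒  q = 4/5.

q = 4/5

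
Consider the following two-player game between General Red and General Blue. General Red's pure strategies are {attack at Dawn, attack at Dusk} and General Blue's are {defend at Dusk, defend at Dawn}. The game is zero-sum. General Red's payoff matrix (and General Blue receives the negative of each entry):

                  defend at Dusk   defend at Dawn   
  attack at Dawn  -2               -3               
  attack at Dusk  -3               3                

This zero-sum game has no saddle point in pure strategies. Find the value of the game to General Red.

In a mixed equilibrium General Red is indifferent between attack at Dawn and attack at Dusk; this condition fixes q.
  General Red's payoff to attack at Dawn: q·(-2) + (1−q)·(-3) = q - 3
  General Red's payoff to attack at Dusk: q·(-3) + (1−q)·3 = -6q + 3
  q - 3 = -6q + 3  ⇒  7q = 6  ⇒  q = 6/7.
The value is General Red's expected payoff against this mix (using attack at Dawn): (6/7)·(-2) + (1/7)·(-3) = -15/7.

v = -15/7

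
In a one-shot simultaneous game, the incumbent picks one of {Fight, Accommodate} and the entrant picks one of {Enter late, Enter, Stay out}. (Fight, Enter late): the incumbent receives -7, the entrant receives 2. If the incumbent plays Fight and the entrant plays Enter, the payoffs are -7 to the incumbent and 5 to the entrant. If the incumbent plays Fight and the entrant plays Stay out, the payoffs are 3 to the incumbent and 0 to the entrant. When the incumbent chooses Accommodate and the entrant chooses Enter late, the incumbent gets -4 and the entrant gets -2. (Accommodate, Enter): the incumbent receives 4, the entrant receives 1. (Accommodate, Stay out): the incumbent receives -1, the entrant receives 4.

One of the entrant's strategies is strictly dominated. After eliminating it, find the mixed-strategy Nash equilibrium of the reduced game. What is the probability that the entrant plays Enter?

The entrant's strategy Enter late is strictly dominated by Enter: 5 > 2 and 1 > -2. Eliminate Enter late.
In a mixed equilibrium the incumbent is indifferent between Fight and Accommodate; this condition fixes q.
  the incumbent's payoff from Fight: q·(-7) + (1−q)·3 = -10q + 3
  the incumbent's payoff from Accommodate: q·4 + (1−q)·(-1) = 5q - 1
  -10q + 3 = 5q - 1  ⇒  -15q = -4  ⇒  q = 4/15.

q = 4/15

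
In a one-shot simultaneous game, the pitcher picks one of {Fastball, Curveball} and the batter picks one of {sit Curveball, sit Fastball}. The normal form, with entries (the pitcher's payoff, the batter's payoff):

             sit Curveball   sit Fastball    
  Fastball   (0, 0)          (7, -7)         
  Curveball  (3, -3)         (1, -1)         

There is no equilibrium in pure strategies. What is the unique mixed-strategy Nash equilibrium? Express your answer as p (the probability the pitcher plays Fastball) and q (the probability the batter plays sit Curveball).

For the batter to be willing to mix, the batter must be indifferent between sit Curveball and sit Fastball, which pins down the pitcher's mix.
  the batter's payoff to sit Curveball: p·0 + (1−p)·(-3) = 3p - 3
  the batter's payoff to sit Fastball: p·(-7) + (1−p)·(-1) = -6p - 1
  3p - 3 = -6p - 1  ⇒  9p = 2  ⇒  p = 2/9.
The batter's mix must leave the pitcher indifferent between Fastball and Curveball.
  the pitcher's payoff from Fastball: q·0 + (1−q)·7 = -7q + 7
  the pitcher's payoff from Curveball: q·3 + (1−q)·1 = 2q + 1
  -7q + 7 = 2q + 1  ⇒  -9q = -6  ⇒  q = 2/3.

p = 2/9, q = 2/3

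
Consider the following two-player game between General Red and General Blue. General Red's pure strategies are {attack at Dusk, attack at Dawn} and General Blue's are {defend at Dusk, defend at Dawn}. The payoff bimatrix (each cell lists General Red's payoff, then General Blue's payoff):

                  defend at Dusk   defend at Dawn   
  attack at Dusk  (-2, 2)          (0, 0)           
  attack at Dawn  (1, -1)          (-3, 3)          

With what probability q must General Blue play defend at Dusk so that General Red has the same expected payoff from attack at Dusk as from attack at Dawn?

General Blue's mix must leave General Red indifferent between attack at Dusk and attack at Dawn.
  General Red's payoff to attack at Dusk: q·(-2) + (1−q)·0 = -2q
  General Red's payoff to attack at Dawn: q·1 + (1−q)·(-3) = 4q - 3
  -2q = 4q - 3  ⇒  -6q = -3  ⇒  q = 1/2.

q = 1/2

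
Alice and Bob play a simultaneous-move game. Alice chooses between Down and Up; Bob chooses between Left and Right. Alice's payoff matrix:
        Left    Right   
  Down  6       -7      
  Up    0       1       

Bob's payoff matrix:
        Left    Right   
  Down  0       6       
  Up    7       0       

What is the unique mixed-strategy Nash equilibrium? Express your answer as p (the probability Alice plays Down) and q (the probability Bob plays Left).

p = 7/13, q = 4/7

Set Bob's expected payoff from Left equal to that from Right:
  Bob's payoff from Left: p·0 + (1−p)·7 = -7p + 7
  Bob's payoff from Right: p·6 + (1−p)·0 = 6p
  -7p + 7 = 6p  ⇒  -13p = -7  ⇒  p = 7/13.
Set Alice's expected payoff from Down equal to that from Up:
  Alice's expected payoff from Down: q·6 + (1−q)·(-7) = 13q - 7
  Alice's expected payoff from Up: q·0 + (1−q)·1 = -q + 1
  13q - 7 = -q + 1  ⇒  14q = 8  ⇒  q = 4/7.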